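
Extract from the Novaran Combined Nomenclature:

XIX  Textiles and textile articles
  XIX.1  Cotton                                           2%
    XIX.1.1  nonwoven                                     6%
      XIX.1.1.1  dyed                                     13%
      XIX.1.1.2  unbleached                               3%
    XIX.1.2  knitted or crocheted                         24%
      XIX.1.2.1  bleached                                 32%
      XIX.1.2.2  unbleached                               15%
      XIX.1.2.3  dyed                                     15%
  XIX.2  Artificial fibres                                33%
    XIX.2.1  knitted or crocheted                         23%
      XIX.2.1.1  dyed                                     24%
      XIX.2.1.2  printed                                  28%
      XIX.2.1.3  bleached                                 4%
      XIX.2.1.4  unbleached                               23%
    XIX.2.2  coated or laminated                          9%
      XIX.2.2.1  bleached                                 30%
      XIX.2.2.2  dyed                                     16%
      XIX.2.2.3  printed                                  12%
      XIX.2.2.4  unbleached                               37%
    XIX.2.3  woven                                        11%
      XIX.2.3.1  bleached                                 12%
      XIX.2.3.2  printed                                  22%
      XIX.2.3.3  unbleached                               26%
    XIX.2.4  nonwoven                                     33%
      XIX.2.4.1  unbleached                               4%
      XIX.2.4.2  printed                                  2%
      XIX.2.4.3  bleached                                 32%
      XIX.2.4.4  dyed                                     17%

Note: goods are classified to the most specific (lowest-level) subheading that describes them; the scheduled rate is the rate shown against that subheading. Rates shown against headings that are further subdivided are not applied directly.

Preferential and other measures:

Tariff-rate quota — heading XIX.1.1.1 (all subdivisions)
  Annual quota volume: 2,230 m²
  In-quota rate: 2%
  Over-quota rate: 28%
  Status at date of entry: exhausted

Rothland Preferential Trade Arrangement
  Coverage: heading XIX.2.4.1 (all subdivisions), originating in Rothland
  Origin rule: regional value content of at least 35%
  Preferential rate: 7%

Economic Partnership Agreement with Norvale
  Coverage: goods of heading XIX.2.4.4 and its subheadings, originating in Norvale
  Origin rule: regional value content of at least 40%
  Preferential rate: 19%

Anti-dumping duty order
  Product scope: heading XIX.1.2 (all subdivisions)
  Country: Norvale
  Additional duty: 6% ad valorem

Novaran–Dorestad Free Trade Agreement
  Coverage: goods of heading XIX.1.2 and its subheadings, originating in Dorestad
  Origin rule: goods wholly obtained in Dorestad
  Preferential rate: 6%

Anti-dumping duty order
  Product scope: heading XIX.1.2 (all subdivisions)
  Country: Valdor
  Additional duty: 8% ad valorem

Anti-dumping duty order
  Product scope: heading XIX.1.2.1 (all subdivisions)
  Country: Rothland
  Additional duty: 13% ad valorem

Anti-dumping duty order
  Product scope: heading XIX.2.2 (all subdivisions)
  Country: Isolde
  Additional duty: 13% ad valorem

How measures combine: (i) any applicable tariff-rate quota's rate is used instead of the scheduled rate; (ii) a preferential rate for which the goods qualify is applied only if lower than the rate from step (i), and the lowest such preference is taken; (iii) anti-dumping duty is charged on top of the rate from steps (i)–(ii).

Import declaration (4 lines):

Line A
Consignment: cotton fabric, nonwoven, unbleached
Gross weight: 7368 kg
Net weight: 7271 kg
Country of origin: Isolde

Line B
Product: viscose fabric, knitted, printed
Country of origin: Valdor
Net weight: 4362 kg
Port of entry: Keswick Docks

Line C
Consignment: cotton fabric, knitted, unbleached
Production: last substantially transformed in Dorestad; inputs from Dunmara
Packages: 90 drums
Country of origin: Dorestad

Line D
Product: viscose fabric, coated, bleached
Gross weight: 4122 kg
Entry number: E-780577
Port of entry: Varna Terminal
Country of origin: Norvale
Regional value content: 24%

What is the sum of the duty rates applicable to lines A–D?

Line A: cotton → XIX.1; nonwoven → XIX.1.1; unbleached → XIX.1.1.2. Scheduled 3%. No special measure applies. → 3%.
Line B: viscose → XIX.2; knitted → XIX.2.1; printed → XIX.2.1.2. Scheduled 28%. No special measure applies. → 28%.
Line C: cotton → XIX.1; knitted → XIX.1.2; unbleached → XIX.1.2.2. Scheduled 15%. Dorestad agreement on XIX.1.2: not wholly obtained. → 15%.
Line D: viscose → XIX.2; coated → XIX.2.2; bleached → XIX.2.2.1. Scheduled 30%. Norvale agreement on XIX.2.4.4: XIX.2.2.1 not covered. → 30%.
Sum: 3% + 28% + 15% + 30% = 76%.

76%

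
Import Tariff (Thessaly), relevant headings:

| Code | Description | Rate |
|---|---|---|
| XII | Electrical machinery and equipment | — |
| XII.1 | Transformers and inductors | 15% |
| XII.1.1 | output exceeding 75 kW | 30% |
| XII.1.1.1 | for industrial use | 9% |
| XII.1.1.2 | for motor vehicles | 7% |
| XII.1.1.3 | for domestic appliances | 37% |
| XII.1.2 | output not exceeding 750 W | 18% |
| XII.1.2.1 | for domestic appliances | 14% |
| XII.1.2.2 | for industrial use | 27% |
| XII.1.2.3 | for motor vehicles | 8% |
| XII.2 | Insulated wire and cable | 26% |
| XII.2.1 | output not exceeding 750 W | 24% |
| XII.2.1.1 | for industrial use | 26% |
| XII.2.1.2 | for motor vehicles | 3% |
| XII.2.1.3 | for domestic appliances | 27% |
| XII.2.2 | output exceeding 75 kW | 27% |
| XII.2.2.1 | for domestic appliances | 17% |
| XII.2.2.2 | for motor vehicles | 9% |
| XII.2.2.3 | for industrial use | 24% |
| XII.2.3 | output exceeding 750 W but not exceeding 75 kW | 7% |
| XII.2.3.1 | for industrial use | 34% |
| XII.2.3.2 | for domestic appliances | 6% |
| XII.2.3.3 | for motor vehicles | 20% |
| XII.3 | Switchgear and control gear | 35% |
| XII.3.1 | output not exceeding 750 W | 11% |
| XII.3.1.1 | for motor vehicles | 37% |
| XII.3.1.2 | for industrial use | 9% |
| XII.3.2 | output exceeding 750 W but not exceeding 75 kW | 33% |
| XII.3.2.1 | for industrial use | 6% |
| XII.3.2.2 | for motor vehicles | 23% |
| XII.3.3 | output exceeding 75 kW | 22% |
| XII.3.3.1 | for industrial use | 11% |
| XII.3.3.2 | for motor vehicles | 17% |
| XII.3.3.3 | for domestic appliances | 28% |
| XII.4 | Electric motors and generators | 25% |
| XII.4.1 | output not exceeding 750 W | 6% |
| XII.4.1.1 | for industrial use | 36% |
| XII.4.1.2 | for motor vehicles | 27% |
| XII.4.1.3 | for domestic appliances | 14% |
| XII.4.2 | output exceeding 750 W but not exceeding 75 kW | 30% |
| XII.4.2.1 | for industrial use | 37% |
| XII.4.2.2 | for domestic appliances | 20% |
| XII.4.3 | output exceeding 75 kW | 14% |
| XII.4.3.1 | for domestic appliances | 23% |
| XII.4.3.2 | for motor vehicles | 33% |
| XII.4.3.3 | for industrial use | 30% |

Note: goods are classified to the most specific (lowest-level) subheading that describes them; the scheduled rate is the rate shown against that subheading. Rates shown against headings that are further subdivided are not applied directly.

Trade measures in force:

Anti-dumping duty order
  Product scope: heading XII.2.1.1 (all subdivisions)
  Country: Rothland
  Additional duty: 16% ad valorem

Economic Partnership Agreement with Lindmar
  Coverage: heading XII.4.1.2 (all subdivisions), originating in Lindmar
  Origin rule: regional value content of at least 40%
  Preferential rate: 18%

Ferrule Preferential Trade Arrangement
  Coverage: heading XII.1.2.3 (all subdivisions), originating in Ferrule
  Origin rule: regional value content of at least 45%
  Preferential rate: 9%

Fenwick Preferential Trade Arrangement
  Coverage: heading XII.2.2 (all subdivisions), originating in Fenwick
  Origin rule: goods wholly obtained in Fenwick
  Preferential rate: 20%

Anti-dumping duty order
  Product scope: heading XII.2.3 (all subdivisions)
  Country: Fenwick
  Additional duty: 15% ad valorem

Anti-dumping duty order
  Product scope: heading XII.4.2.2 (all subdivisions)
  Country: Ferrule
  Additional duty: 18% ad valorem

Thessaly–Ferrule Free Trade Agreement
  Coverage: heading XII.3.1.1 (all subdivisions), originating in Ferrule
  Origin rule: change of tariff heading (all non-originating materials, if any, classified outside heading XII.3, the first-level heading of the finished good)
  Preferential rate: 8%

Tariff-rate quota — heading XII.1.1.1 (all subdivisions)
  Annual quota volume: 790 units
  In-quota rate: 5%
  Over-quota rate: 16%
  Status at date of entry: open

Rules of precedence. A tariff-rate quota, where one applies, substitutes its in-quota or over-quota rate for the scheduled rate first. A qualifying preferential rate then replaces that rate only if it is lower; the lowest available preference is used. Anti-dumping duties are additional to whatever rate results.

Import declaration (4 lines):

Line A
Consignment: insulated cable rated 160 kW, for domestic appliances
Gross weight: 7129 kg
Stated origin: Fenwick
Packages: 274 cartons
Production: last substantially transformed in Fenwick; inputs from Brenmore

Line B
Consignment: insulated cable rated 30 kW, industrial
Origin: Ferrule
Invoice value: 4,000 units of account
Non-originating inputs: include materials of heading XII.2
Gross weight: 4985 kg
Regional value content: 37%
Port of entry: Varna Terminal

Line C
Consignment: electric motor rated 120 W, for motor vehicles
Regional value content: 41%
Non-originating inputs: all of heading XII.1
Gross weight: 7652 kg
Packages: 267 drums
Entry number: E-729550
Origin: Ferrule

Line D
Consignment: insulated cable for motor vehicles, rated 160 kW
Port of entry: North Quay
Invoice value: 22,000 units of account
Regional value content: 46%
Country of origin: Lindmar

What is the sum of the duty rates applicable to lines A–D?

87%

Line A: insulated cable → XII.2; rated 160 kW → XII.2.2; for domestic appliances → XII.2.2.1. Scheduled 17%. Fenwick agreement on XII.2.2: not wholly obtained. → 17%.
Line B: insulated cable → XII.2; rated 30 kW → XII.2.3; industrial → XII.2.3.1. Scheduled 34%. Ferrule agreement on XII.1.2.3: XII.2.3.1 not covered; Ferrule agreement on XII.3.1.1: XII.2.3.1 not covered. → 34%.
Line C: electric motor → XII.4; rated 120 W → XII.4.1; for motor vehicles → XII.4.1.2. Scheduled 27%. Ferrule agreement on XII.1.2.3: XII.4.1.2 not covered; Ferrule agreement on XII.3.1.1: XII.4.1.2 not covered. → 27%.
Line D: insulated cable → XII.2; rated 160 kW → XII.2.2; for motor vehicles → XII.2.2.2. Scheduled 9%. Lindmar agreement on XII.4.1.2: XII.2.2.2 not covered. → 9%.
Sum: 17% + 34% + 27% + 9% = 87%.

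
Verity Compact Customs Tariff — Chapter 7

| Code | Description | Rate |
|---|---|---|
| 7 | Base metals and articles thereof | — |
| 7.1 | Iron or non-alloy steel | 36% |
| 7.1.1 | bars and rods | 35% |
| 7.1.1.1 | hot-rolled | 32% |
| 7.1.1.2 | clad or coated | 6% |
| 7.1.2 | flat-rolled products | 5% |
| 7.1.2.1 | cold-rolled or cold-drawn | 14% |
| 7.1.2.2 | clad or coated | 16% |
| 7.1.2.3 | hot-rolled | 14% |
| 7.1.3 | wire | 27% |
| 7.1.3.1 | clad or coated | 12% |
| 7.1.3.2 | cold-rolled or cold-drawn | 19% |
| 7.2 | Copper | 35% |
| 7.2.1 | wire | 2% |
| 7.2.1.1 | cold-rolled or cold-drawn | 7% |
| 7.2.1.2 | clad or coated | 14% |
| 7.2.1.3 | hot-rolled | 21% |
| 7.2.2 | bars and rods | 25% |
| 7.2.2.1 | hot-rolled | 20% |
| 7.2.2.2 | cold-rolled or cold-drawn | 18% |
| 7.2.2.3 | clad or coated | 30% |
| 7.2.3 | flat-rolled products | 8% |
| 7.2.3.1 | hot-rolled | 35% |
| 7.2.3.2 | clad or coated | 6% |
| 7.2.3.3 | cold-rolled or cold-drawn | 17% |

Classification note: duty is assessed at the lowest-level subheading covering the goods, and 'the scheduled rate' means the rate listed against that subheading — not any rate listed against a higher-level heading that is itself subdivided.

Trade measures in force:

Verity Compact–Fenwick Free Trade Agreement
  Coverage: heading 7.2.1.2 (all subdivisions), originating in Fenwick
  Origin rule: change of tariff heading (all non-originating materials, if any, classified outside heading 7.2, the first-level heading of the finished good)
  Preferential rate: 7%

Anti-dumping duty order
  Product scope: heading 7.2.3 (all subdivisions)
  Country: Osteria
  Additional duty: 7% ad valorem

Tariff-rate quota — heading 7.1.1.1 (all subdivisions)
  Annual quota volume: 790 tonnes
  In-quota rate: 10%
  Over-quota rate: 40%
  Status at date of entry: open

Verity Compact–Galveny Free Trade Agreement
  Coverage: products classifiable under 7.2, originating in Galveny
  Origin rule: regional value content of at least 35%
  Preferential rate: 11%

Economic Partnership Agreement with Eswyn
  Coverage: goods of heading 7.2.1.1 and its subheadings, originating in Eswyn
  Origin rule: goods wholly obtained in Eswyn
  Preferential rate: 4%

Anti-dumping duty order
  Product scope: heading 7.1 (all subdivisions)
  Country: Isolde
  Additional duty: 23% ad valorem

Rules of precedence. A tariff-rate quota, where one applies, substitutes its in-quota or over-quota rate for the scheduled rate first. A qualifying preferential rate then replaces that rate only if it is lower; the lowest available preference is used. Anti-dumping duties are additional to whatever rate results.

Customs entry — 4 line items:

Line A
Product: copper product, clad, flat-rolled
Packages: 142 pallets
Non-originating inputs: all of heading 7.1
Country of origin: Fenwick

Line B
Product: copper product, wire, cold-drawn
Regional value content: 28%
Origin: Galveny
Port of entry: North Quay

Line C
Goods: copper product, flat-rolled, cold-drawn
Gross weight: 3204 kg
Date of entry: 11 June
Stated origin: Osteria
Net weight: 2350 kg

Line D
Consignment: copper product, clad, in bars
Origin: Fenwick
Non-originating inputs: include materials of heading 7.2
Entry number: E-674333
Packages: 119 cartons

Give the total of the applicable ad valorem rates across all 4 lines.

Line A: copper → 7.2; flat-rolled → 7.2.3; clad → 7.2.3.2. Scheduled 6%. Fenwick agreement on 7.2.1.2: 7.2.3.2 not covered. → 6%.
Line B: copper → 7.2; wire → 7.2.1; cold-drawn → 7.2.1.1. Scheduled 7%. Galveny agreement on 7.2: RVC < 35%. → 7%.
Line C: copper → 7.2; flat-rolled → 7.2.3; cold-drawn → 7.2.3.3. Scheduled 17%. anti-dumping (Osteria, 7.2.3): +7%; total 17% + 7% = 24%. → 24%.
Line D: copper → 7.2; in bars → 7.2.2; clad → 7.2.2.3. Scheduled 30%. Fenwick agreement on 7.2.1.2: 7.2.2.3 not covered. → 30%.
Sum: 6% + 7% + 24% + 30% = 67%.

67%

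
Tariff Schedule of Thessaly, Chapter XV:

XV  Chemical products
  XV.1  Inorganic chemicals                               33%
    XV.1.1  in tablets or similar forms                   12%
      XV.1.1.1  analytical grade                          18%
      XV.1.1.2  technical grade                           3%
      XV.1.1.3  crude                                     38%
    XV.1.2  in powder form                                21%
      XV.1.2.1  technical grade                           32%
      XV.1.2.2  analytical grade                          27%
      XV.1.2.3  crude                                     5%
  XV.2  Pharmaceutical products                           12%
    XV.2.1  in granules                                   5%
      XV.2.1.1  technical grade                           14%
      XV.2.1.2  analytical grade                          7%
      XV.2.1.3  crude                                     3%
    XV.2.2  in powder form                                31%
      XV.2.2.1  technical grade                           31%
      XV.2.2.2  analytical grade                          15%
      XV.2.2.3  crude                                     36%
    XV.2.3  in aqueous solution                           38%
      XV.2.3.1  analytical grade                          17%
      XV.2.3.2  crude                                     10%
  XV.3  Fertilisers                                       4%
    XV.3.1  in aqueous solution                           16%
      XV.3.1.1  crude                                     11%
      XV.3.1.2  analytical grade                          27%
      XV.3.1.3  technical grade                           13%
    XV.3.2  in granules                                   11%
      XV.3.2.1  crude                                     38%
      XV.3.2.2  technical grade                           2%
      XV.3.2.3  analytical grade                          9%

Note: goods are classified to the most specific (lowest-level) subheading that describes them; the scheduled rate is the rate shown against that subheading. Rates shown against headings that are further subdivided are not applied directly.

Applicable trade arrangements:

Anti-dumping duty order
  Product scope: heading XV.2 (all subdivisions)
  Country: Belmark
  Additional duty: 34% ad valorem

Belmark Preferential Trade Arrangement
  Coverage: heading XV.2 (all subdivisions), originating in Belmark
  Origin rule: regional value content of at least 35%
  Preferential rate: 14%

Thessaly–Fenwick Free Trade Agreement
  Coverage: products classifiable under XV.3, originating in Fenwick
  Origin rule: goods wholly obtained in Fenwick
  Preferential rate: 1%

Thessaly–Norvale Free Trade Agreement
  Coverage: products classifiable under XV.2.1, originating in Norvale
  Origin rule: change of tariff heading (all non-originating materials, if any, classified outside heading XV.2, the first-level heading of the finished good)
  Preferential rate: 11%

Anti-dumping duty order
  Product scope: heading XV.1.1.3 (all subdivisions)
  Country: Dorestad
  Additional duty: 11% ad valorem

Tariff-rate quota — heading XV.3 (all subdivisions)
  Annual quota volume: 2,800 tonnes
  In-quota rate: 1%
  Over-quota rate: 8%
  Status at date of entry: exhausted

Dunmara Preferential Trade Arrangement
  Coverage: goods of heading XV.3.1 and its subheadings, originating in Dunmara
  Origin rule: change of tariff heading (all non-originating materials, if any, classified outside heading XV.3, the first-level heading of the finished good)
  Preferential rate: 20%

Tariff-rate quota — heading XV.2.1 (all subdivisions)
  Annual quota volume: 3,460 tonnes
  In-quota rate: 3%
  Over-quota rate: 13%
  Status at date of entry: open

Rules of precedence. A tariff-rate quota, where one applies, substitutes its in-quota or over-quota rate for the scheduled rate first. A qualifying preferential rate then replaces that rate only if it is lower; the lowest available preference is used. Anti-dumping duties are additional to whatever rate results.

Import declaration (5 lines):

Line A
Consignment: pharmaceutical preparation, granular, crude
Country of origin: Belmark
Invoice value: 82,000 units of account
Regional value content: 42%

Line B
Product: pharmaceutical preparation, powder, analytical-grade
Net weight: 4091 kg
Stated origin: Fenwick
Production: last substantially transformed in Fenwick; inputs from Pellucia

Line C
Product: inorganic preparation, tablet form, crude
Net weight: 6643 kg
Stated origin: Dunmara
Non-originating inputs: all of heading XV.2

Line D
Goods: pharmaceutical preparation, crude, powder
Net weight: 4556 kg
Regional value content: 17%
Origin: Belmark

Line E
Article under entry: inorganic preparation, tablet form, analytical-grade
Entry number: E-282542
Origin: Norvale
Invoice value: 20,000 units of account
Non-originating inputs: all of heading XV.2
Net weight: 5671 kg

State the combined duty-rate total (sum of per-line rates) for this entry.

178%

Line A: pharmaceutical → XV.2; granular → XV.2.1; crude → XV.2.1.3. Scheduled 3%. quota on XV.2.1 open → in-quota 3%; Belmark agreement on XV.2: RVC ≥ 35% → 14% available; preference 14% not lower than 3% → no reduction; anti-dumping (Belmark, XV.2): +34%; total 3% + 34% = 37%. → 37%.
Line B: pharmaceutical → XV.2; powder → XV.2.2; analytical-grade → XV.2.2.2. Scheduled 15%. Fenwick agreement on XV.3: XV.2.2.2 not covered. → 15%.
Line C: inorganic → XV.1; tablet form → XV.1.1; crude → XV.1.1.3. Scheduled 38%. Dunmara agreement on XV.3.1: XV.1.1.3 not covered. → 38%.
Line D: pharmaceutical → XV.2; powder → XV.2.2; crude → XV.2.2.3. Scheduled 36%. Belmark agreement on XV.2: RVC < 35%; anti-dumping (Belmark, XV.2): +34%; total 36% + 34% = 70%. → 70%.
Line E: inorganic → XV.1; tablet form → XV.1.1; analytical-grade → XV.1.1.1. Scheduled 18%. Norvale agreement on XV.2.1: XV.1.1.1 not covered. → 18%.
Sum: 37% + 15% + 38% + 70% + 18% = 178%.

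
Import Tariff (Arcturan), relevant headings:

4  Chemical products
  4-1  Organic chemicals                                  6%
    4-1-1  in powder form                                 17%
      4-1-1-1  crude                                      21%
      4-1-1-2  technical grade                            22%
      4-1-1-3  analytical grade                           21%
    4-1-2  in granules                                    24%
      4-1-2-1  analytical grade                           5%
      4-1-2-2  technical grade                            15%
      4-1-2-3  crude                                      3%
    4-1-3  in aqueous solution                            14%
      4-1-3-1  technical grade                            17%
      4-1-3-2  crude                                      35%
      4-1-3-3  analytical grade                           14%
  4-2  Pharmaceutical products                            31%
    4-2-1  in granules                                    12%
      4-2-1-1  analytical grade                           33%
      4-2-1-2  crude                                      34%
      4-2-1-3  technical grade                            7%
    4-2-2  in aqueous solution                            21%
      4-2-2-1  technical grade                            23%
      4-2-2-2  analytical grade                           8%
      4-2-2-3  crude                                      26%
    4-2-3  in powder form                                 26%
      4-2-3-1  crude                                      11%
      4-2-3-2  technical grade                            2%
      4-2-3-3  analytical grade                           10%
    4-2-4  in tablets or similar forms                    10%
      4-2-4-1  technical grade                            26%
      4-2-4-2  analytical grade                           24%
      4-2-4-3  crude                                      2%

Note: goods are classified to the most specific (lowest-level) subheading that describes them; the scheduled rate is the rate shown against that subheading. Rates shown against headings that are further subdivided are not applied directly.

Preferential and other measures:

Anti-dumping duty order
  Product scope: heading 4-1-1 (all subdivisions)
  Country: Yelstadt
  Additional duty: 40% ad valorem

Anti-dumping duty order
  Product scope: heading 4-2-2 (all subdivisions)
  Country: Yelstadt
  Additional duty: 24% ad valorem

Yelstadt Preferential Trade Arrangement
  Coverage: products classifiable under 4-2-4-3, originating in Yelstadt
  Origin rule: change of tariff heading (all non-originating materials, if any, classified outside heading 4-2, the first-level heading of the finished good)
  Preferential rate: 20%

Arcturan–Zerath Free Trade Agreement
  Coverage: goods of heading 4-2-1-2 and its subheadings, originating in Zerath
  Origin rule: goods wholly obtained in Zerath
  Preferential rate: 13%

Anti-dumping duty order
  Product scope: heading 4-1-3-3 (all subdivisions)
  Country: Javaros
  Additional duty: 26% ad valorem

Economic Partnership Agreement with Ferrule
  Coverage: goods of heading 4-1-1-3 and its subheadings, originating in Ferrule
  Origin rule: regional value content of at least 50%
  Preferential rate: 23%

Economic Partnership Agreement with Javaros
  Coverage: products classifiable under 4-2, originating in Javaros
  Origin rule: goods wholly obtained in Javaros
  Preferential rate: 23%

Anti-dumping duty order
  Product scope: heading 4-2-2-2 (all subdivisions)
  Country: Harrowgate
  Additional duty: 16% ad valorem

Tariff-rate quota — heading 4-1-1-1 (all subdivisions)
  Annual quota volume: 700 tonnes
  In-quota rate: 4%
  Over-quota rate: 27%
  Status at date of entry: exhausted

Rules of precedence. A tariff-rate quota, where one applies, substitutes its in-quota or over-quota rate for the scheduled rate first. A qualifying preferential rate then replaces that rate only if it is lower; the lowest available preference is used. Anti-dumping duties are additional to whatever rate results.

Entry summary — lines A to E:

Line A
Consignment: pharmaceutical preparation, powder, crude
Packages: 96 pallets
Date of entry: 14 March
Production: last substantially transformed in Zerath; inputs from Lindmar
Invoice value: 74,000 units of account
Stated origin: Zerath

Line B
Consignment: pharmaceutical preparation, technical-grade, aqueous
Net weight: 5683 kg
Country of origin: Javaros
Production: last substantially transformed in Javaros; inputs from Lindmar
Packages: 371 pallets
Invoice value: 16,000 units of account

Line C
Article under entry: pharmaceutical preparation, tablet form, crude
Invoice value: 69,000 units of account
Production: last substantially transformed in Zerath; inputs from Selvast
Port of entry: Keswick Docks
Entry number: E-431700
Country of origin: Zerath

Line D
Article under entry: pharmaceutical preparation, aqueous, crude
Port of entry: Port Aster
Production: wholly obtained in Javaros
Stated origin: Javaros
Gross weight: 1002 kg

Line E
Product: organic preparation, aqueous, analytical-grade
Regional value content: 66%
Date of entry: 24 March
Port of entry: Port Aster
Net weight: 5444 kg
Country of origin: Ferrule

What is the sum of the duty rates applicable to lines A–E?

73%

Line A: pharmaceutical → 4-2; powder → 4-2-3; crude → 4-2-3-1. Scheduled 11%. Zerath agreement on 4-2-1-2: 4-2-3-1 not covered. → 11%.
Line B: pharmaceutical → 4-2; aqueous → 4-2-2; technical-grade → 4-2-2-1. Scheduled 23%. Javaros agreement on 4-2: not wholly obtained. → 23%.
Line C: pharmaceutical → 4-2; tablet form → 4-2-4; crude → 4-2-4-3. Scheduled 2%. Zerath agreement on 4-2-1-2: 4-2-4-3 not covered. → 2%.
Line D: pharmaceutical → 4-2; aqueous → 4-2-2; crude → 4-2-2-3. Scheduled 26%. Javaros agreement on 4-2: wholly obtained → 23% available; preferential 23%. → 23%.
Line E: organic → 4-1; aqueous → 4-1-3; analytical-grade → 4-1-3-3. Scheduled 14%. Ferrule agreement on 4-1-1-3: 4-1-3-3 not covered. → 14%.
Sum: 11% + 23% + 2% + 23% + 14% = 73%.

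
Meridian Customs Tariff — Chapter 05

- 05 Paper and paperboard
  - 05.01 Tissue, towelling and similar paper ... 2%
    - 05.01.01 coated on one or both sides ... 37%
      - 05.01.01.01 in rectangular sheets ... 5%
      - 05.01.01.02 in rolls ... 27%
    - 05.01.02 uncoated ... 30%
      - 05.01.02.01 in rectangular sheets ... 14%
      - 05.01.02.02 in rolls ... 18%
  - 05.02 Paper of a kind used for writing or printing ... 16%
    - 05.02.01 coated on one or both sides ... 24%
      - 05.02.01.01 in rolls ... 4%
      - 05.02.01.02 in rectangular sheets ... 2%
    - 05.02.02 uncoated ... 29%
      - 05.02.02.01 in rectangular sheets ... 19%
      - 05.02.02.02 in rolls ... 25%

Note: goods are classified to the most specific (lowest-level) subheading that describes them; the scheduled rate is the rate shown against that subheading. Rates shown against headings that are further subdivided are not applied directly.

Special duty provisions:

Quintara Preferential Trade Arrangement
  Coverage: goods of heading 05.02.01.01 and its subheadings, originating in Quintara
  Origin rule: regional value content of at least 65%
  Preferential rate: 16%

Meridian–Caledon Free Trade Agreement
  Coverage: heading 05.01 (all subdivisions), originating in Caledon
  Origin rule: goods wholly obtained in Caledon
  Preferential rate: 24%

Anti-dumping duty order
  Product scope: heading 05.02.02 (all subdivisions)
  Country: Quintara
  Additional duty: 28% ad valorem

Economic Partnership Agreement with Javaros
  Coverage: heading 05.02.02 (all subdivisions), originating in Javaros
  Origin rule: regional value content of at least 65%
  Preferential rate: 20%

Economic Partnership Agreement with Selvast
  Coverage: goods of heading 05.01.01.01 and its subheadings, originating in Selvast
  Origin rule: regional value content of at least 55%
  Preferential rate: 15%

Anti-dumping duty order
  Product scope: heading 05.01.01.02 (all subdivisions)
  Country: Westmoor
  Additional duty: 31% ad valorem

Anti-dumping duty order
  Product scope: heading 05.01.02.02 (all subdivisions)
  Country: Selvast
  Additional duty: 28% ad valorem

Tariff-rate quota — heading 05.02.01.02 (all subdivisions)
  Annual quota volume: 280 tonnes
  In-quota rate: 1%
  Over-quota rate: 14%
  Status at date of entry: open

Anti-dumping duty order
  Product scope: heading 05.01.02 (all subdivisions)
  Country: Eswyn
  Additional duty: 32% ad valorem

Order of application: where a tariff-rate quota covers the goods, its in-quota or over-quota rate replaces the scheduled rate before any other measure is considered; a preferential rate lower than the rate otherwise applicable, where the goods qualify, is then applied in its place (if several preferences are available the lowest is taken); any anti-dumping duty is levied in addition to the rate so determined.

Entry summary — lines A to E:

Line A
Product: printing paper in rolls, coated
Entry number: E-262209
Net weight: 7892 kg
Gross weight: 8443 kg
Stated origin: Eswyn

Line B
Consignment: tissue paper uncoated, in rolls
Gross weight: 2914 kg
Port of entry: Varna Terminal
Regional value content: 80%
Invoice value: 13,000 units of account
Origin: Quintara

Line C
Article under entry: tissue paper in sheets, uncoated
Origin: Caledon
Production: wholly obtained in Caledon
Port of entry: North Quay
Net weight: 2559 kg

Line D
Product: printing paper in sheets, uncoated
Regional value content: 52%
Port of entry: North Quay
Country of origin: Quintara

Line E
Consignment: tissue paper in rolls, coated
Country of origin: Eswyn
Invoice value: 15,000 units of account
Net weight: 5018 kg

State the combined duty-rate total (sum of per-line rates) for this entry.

110%

Line A: printing paper → 05.02; coated → 05.02.01; in rolls → 05.02.01.01. Scheduled 4%. No special measure applies. → 4%.
Line B: tissue paper → 05.01; uncoated → 05.01.02; in rolls → 05.01.02.02. Scheduled 18%. Quintara agreement on 05.02.01.01: 05.01.02.02 not covered. → 18%.
Line C: tissue paper → 05.01; uncoated → 05.01.02; in sheets → 05.01.02.01. Scheduled 14%. Caledon agreement on 05.01: wholly obtained → 24% available; preference 24% not lower than 14% → no reduction. → 14%.
Line D: printing paper → 05.02; uncoated → 05.02.02; in sheets → 05.02.02.01. Scheduled 19%. Quintara agreement on 05.02.01.01: 05.02.02.01 not covered; anti-dumping (Quintara, 05.02.02): +28%; total 19% + 28% = 47%. → 47%.
Line E: tissue paper → 05.01; coated → 05.01.01; in rolls → 05.01.01.02. Scheduled 27%. No special measure applies. → 27%.
Sum: 4% + 18% + 14% + 47% + 27% = 110%.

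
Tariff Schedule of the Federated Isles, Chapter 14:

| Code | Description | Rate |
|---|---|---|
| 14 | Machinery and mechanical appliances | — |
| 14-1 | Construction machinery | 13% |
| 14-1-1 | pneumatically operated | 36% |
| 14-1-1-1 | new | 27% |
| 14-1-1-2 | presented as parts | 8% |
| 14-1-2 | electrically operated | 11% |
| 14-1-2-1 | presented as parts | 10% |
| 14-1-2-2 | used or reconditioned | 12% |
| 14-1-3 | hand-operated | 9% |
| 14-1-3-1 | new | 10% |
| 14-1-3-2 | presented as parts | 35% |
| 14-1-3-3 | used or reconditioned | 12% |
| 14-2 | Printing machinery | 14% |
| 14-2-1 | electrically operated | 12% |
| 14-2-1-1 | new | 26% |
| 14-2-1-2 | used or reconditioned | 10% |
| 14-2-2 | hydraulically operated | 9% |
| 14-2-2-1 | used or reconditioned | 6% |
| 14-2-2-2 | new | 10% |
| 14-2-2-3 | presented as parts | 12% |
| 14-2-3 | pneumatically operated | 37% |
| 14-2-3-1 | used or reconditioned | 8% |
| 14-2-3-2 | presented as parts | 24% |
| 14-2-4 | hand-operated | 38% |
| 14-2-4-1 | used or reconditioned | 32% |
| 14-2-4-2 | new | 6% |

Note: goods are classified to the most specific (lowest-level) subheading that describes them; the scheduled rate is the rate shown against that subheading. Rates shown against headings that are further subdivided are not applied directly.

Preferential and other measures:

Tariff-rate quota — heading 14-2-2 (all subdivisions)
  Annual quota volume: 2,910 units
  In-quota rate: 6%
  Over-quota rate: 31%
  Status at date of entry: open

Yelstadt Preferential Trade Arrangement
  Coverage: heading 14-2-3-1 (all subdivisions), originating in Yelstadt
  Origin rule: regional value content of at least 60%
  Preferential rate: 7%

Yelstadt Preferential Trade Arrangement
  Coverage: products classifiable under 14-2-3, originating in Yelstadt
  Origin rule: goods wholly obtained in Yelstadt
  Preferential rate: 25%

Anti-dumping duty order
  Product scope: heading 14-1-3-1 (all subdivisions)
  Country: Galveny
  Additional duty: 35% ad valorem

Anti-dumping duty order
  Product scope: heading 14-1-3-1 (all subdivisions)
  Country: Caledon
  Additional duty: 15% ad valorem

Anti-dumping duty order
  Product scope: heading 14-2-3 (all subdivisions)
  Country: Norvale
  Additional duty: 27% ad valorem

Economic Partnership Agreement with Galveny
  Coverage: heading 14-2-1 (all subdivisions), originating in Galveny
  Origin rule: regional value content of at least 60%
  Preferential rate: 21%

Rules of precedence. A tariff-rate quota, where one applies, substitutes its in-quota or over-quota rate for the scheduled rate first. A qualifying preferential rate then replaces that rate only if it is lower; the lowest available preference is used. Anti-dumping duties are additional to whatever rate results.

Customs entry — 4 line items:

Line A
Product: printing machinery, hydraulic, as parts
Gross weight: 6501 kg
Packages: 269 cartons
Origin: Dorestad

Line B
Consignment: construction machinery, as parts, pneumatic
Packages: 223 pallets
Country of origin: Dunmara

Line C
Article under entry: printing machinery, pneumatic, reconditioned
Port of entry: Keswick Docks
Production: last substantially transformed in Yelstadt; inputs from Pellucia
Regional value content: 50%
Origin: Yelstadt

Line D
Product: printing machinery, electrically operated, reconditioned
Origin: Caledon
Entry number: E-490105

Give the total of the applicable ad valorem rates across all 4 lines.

Line A: printing → 14-2; hydraulic → 14-2-2; as parts → 14-2-2-3. Scheduled 12%. quota on 14-2-2 open → in-quota 6%. → 6%.
Line B: construction → 14-1; pneumatic → 14-1-1; as parts → 14-1-1-2. Scheduled 8%. No special measure applies. → 8%.
Line C: printing → 14-2; pneumatic → 14-2-3; reconditioned → 14-2-3-1. Scheduled 8%. Yelstadt agreement on 14-2-3-1: RVC < 60%; Yelstadt agreement on 14-2-3: not wholly obtained. → 8%.
Line D: printing → 14-2; electrically operated → 14-2-1; reconditioned → 14-2-1-2. Scheduled 10%. No special measure applies. → 10%.
Sum: 6% + 8% + 8% + 10% = 32%.

32%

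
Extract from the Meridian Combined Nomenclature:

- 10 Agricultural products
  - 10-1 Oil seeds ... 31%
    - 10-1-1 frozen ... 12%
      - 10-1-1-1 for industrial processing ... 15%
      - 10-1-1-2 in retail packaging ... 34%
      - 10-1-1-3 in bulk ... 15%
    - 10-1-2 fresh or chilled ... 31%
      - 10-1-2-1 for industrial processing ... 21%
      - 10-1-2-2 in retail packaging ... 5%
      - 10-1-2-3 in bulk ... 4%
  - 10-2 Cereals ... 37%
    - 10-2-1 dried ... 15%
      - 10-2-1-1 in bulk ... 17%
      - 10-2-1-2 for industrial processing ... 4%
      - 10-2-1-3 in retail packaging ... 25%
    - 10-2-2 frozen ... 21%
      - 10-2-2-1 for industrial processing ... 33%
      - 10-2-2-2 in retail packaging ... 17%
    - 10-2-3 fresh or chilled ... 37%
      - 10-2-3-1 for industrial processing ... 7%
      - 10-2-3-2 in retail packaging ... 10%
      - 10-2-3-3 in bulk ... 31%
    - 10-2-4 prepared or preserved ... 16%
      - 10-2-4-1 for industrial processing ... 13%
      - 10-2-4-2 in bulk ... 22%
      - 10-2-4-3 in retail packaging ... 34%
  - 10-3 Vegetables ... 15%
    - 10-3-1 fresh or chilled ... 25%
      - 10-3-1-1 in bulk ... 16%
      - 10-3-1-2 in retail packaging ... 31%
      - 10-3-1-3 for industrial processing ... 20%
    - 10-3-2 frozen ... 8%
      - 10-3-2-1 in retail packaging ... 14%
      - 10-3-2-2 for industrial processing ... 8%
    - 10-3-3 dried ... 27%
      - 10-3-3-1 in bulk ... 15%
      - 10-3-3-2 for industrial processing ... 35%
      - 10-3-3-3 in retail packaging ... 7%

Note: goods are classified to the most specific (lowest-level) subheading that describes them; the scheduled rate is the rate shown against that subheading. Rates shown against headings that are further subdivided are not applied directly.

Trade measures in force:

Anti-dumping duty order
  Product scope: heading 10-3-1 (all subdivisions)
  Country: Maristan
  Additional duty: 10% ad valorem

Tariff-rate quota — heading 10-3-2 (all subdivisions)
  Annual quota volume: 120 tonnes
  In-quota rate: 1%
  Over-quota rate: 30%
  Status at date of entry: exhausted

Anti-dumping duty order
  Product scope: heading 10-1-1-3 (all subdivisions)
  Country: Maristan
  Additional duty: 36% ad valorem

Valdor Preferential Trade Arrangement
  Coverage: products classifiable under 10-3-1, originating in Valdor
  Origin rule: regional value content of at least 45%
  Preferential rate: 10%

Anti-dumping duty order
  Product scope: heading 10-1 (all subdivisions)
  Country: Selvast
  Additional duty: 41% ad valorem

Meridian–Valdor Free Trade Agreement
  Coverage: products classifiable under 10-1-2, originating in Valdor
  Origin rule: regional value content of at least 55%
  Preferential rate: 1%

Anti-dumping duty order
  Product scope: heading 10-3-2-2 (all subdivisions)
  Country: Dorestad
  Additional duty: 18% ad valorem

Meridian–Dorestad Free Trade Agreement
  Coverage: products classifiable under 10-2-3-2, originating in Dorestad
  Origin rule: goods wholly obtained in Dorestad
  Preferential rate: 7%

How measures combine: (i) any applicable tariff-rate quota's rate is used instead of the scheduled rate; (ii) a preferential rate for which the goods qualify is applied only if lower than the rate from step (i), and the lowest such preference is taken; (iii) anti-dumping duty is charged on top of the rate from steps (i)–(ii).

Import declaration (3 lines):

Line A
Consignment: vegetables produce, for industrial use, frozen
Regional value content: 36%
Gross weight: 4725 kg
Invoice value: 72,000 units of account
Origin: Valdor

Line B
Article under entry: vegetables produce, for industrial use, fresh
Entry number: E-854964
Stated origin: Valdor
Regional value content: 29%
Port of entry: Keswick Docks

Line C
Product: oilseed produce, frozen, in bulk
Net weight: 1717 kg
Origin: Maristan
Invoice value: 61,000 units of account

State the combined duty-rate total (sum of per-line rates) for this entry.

101%

Line A: vegetables → 10-3; frozen → 10-3-2; for industrial use → 10-3-2-2. Scheduled 8%. quota on 10-3-2 exhausted → over-quota 30%; Valdor agreement on 10-3-1: 10-3-2-2 not covered; Valdor agreement on 10-1-2: 10-3-2-2 not covered. → 30%.
Line B: vegetables → 10-3; fresh → 10-3-1; for industrial use → 10-3-1-3. Scheduled 20%. Valdor agreement on 10-3-1: RVC < 45%; Valdor agreement on 10-1-2: 10-3-1-3 not covered. → 20%.
Line C: oilseed → 10-1; frozen → 10-1-1; in bulk → 10-1-1-3. Scheduled 15%. anti-dumping (Maristan, 10-1-1-3): +36%; total 15% + 36% = 51%. → 51%.
Sum: 30% + 20% + 51% = 101%.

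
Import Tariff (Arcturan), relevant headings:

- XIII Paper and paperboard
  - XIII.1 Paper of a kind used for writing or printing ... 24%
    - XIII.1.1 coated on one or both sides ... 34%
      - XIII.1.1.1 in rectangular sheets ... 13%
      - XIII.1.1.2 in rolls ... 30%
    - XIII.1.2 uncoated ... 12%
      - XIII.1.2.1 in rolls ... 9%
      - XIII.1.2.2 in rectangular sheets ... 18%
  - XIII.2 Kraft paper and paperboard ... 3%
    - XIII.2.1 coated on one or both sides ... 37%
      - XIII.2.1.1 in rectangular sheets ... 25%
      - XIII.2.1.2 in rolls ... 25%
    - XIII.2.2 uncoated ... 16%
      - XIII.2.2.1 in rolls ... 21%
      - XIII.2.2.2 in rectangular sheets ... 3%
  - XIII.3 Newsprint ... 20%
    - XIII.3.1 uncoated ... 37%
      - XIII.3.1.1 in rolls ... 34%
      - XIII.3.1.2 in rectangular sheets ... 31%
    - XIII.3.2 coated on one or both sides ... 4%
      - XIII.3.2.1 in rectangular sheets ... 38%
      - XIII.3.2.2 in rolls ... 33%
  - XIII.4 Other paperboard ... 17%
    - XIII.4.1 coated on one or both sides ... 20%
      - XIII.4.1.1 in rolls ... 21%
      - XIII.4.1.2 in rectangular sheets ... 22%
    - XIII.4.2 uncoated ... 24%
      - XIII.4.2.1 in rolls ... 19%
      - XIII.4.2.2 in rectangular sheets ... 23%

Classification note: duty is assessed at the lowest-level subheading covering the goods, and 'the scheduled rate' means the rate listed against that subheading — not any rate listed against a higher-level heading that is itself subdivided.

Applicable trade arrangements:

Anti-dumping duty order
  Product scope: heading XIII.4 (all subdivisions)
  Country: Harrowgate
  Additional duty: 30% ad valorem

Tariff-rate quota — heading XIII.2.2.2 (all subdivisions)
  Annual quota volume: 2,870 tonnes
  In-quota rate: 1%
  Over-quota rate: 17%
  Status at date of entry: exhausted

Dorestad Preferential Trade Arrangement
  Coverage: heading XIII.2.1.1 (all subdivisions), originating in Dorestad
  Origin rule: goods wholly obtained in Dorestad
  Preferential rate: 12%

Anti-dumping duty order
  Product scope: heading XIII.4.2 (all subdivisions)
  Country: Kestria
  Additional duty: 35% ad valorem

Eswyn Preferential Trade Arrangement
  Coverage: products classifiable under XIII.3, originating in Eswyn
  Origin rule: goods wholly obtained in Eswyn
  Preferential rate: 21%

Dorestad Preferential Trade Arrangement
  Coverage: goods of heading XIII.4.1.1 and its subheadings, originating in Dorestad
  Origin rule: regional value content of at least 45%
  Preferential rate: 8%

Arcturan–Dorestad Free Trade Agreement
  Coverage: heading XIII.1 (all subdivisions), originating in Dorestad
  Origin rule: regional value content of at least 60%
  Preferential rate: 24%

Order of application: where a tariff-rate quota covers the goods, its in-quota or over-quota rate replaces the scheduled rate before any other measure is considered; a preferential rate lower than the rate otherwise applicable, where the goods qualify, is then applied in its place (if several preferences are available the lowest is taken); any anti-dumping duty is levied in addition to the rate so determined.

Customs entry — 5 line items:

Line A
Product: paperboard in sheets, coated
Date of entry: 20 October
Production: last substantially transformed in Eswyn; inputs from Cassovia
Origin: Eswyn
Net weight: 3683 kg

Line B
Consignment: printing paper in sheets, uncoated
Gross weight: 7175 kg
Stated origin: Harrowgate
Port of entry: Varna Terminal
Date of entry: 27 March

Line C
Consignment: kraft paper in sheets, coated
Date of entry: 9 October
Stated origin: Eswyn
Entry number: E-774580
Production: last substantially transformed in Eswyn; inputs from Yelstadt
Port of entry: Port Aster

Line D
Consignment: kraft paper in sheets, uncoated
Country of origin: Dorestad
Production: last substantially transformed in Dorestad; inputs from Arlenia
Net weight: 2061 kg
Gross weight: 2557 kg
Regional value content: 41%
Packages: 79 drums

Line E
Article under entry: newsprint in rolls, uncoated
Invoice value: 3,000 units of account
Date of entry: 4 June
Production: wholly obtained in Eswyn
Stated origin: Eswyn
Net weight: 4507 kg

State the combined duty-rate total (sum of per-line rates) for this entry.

103%

Line A: paperboard → XIII.4; coated → XIII.4.1; in sheets → XIII.4.1.2. Scheduled 22%. Eswyn agreement on XIII.3: XIII.4.1.2 not covered. → 22%.
Line B: printing paper → XIII.1; uncoated → XIII.1.2; in sheets → XIII.1.2.2. Scheduled 18%. No special measure applies. → 18%.
Line C: kraft paper → XIII.2; coated → XIII.2.1; in sheets → XIII.2.1.1. Scheduled 25%. Eswyn agreement on XIII.3: XIII.2.1.1 not covered. → 25%.
Line D: kraft paper → XIII.2; uncoated → XIII.2.2; in sheets → XIII.2.2.2. Scheduled 3%. quota on XIII.2.2.2 exhausted → over-quota 17%; Dorestad agreement on XIII.2.1.1: XIII.2.2.2 not covered; Dorestad agreement on XIII.4.1.1: XIII.2.2.2 not covered; Dorestad agreement on XIII.1: XIII.2.2.2 not covered. → 17%.
Line E: newsprint → XIII.3; uncoated → XIII.3.1; in rolls → XIII.3.1.1. Scheduled 34%. Eswyn agreement on XIII.3: wholly obtained → 21% available; preferential 21%. → 21%.
Sum: 22% + 18% + 25% + 17% + 21% = 103%.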